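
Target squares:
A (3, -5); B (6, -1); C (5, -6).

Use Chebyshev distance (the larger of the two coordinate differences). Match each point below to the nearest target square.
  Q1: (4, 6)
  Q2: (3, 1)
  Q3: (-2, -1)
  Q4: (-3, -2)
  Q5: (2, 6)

Q1 at (4, 6):
  A: max(|-1|, |-11|) = 11
  B: max(|2|, |-7|) = 7
  C: max(|1|, |-12|) = 12
  → nearest: B (7)
Q2 at (3, 1):
  A: max(|0|, |-6|) = 6
  B: max(|3|, |-2|) = 3
  C: max(|2|, |-7|) = 7
  → nearest: B (3)
Q3 at (-2, -1):
  A: max(|5|, |-4|) = 5
  B: max(|8|, |0|) = 8
  C: max(|7|, |-5|) = 7
  → nearest: A (5)
Q4 at (-3, -2):
  A: max(|6|, |-3|) = 6
  B: max(|9|, |1|) = 9
  C: max(|8|, |-4|) = 8
  → nearest: A (6)
Q5 at (2, 6):
  A: max(|1|, |-11|) = 11
  B: max(|4|, |-7|) = 7
  C: max(|3|, |-12|) = 12
  → nearest: B (7)

Q1→B; Q2→B; Q3→A; Q4→A; Q5→B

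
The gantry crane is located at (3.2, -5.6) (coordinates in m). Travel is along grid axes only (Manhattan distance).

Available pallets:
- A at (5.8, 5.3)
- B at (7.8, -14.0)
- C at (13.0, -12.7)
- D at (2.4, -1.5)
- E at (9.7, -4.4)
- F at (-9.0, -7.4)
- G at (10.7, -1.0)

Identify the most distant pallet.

Distances from (3.2, -5.6):
A: 13.5 m
B: 13.0 m
C: 16.9 m
D: 4.9 m
E: 7.7 m
F: 14.0 m
G: 12.1 m
Maximum: C at 16.9 m.

C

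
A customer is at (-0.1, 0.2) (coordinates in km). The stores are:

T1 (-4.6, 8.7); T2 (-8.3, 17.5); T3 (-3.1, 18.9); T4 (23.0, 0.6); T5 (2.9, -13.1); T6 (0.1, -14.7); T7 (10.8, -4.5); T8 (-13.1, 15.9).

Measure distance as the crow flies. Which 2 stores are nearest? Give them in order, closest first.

Distances from (-0.1, 0.2):
T1: 9.6 km
T2: 19.1 km
T3: 18.9 km
T4: 23.1 km
T5: 13.6 km
T6: 14.9 km
T7: 11.9 km
T8: 20.4 km
Sorted: T1 (9.6 km) < T7 (11.9 km) < T5 (13.6 km) < T6 (14.9 km) < …

T1, T7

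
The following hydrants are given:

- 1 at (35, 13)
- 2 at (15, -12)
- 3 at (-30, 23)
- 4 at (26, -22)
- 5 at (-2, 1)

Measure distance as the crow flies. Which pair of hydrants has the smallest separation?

Pairwise distances:
1–2: 32.0
1–3: 65.8
1–4: 36.1
1–5: 38.9
2–3: 57.0
2–4: 14.9
2–5: 21.4
3–4: 71.8
3–5: 35.6
4–5: 36.2
Closest pair: 2–4 at 14.9.

2 and 4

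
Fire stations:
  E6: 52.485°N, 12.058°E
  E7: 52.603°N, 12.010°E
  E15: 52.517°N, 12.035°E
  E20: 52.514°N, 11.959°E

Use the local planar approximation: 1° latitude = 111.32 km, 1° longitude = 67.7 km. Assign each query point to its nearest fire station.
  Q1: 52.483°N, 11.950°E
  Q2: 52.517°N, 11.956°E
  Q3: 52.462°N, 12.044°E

Q1 at 52.483°N, 11.950°E:
  E6: 7.315 km
  E7: 13.962 km
  E15: 6.888 km
  E20: 3.504 km
  → nearest: E20 (3.504 km)
Q2 at 52.517°N, 11.956°E:
  E6: 7.770 km
  E7: 10.248 km
  E15: 5.348 km
  E20: 0.391 km
  → nearest: E20 (0.391 km)
Q3 at 52.462°N, 12.044°E:
  E6: 2.730 km
  E7: 15.864 km
  E15: 6.153 km
  E20: 8.162 km
  → nearest: E6 (2.730 km)

Q1→E20; Q2→E20; Q3→E6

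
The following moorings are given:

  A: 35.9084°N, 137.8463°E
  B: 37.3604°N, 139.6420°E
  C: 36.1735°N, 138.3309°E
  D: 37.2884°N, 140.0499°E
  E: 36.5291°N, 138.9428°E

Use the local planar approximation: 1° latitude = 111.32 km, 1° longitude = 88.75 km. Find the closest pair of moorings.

Pairwise distances:
B–D: √((-0.0720·111.32)² + (0.4079·88.75)²) = √(64.240866 + 1310.521451) = 37.0778 km
A–C: √((0.2651·111.32)² + (0.4846·88.75)²) = √(870.895108 + 1849.709568) = 52.1594 km
C–E: √((0.3556·111.32)² + (0.6119·88.75)²) = √(1567.003260 + 2949.155213) = 67.2024 km
B–E: √((-0.8313·111.32)² + (-0.6992·88.75)²) = √(8563.710085 + 3850.698916) = 111.4200 km
A–E: √((0.6207·111.32)² + (1.0965·88.75)²) = √(4774.301990 + 9470.087582) = 119.3499 km
D–E: √((-0.7593·111.32)² + (-1.1071·88.75)²) = √(7144.522283 + 9654.069589) = 129.6094 km
B–C: √((-1.1869·111.32)² + (-1.3111·88.75)²) = √(17457.202715 + 13539.678690) = 176.0593 km
C–D: √((1.1149·111.32)² + (1.7190·88.75)²) = √(15403.457911 + 23274.935002) = 196.6682 km
A–B: √((1.4520·111.32)² + (1.7957·88.75)²) = √(26126.403390 + 25398.278950) = 226.9905 km
A–D: √((1.3800·111.32)² + (2.2036·88.75)²) = √(23599.595987 + 38247.429330) = 248.6906 km
Closest pair: B–D at 37.0778 km.

B and D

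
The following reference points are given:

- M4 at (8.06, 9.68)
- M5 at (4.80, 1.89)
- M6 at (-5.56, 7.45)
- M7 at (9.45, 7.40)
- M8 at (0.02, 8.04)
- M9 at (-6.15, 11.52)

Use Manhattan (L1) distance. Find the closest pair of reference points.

Pairwise distances:
M4–M7: |1.39| + |-2.28| = 1.39 + 2.28 = 3.67
M6–M9: |-0.59| + |4.07| = 0.59 + 4.07 = 4.66
M6–M8: |5.58| + |0.59| = 5.58 + 0.59 = 6.17
M8–M9: |-6.17| + |3.48| = 6.17 + 3.48 = 9.65
M4–M8: |-8.04| + |-1.64| = 8.04 + 1.64 = 9.68
M7–M8: |-9.43| + |0.64| = 9.43 + 0.64 = 10.07
M5–M7: |4.65| + |5.51| = 4.65 + 5.51 = 10.16
M5–M8: |-4.78| + |6.15| = 4.78 + 6.15 = 10.93
M4–M5: |-3.26| + |-7.79| = 3.26 + 7.79 = 11.05
M6–M7: |15.01| + |-0.05| = 15.01 + 0.05 = 15.06
M4–M6: |-13.62| + |-2.23| = 13.62 + 2.23 = 15.85
M5–M6: |-10.36| + |5.56| = 10.36 + 5.56 = 15.92
M4–M9: |-14.21| + |1.84| = 14.21 + 1.84 = 16.05
M7–M9: |-15.60| + |4.12| = 15.60 + 4.12 = 19.72
M5–M9: |-10.95| + |9.63| = 10.95 + 9.63 = 20.58
Closest pair: M4–M7 at 3.67.

M4 and M7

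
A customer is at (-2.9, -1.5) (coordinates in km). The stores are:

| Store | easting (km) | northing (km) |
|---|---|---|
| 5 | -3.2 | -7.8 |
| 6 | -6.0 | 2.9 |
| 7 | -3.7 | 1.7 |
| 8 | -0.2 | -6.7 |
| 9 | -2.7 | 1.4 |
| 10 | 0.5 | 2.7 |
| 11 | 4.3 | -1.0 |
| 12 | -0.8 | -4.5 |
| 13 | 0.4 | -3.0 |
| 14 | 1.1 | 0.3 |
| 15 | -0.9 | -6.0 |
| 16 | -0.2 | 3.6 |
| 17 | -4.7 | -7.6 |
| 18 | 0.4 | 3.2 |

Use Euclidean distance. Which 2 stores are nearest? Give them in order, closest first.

Distances from (-2.9, -1.5):
5: √((-0.3)² + (-6.3)²) = √(0.0900 + 39.6900) = 6.31 km
6: √((-3.1)² + (4.4)²) = √(9.6100 + 19.3600) = 5.38 km
7: √((-0.8)² + (3.2)²) = √(0.6400 + 10.2400) = 3.30 km
8: √((2.7)² + (-5.2)²) = √(7.2900 + 27.0400) = 5.86 km
9: √((0.2)² + (2.9)²) = √(0.0400 + 8.4100) = 2.91 km
10: √((3.4)² + (4.2)²) = √(11.5600 + 17.6400) = 5.40 km
11: √((7.2)² + (0.5)²) = √(51.8400 + 0.2500) = 7.22 km
12: √((2.1)² + (-3.0)²) = √(4.4100 + 9.0000) = 3.66 km
13: √((3.3)² + (-1.5)²) = √(10.8900 + 2.2500) = 3.62 km
14: √((4.0)² + (1.8)²) = √(16.0000 + 3.2400) = 4.39 km
15: √((2.0)² + (-4.5)²) = √(4.0000 + 20.2500) = 4.92 km
16: √((2.7)² + (5.1)²) = √(7.2900 + 26.0100) = 5.77 km
17: √((-1.8)² + (-6.1)²) = √(3.2400 + 37.2100) = 6.36 km
18: √((3.3)² + (4.7)²) = √(10.8900 + 22.0900) = 5.74 km
Sorted: 9 (2.91 km) < 7 (3.30 km) < 13 (3.62 km) < 12 (3.66 km) < …

9, 7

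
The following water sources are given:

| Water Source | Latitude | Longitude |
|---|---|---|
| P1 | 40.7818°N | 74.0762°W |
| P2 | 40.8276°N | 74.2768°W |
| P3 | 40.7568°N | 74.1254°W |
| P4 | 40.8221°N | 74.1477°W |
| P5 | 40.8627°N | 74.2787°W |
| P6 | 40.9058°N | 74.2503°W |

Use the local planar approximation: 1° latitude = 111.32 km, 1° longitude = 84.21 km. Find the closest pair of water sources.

Pairwise distances:
P1–P2: 17.6452 km
P1–P3: 4.9911 km
P1–P4: 7.5086 km
P1–P5: 19.2845 km
P1–P6: 20.1367 km
P2–P3: 14.9888 km
P2–P4: 10.8887 km
P2–P5: 3.9106 km
P2–P6: 8.9867 km
P3–P4: 7.5078 km
P3–P5: 17.4822 km
P3–P6: 19.6403 km
P4–P5: 11.9214 km
P4–P6: 12.7069 km
P5–P6: 5.3609 km
Closest pair: P2–P5 at 3.9106 km.

P2 and P5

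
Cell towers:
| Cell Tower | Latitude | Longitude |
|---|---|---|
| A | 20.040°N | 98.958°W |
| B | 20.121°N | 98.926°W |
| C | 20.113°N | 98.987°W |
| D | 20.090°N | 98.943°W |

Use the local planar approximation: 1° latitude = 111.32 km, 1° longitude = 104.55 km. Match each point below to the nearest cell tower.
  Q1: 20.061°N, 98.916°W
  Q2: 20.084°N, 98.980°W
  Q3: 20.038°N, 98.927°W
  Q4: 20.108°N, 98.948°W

Q1 at 20.061°N, 98.916°W:
  A: 4.975 km
  B: 6.761 km
  C: 9.413 km
  D: 4.288 km
  → nearest: D (4.288 km)
Q2 at 20.084°N, 98.980°W:
  A: 5.411 km
  B: 6.988 km
  C: 3.310 km
  D: 3.926 km
  → nearest: C (3.310 km)
Q3 at 20.038°N, 98.927°W:
  A: 3.249 km
  B: 9.240 km
  C: 10.443 km
  D: 6.025 km
  → nearest: A (3.249 km)
Q4 at 20.108°N, 98.948°W:
  A: 7.642 km
  B: 2.717 km
  C: 4.115 km
  D: 2.071 km
  → nearest: D (2.071 km)

Q1→D; Q2→C; Q3→A; Q4→D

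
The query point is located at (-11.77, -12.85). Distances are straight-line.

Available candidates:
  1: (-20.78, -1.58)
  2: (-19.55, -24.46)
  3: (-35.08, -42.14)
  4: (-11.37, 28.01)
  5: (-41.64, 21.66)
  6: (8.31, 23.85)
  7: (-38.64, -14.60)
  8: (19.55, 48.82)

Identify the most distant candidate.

Distances from (-11.77, -12.85):
1: √((-9.01)² + (11.27)²) = √(81.1801 + 127.0129) = 14.43
2: √((-7.78)² + (-11.61)²) = √(60.5284 + 134.7921) = 13.98
3: √((-23.31)² + (-29.29)²) = √(543.3561 + 857.9041) = 37.43
4: √((0.40)² + (40.86)²) = √(0.1600 + 1669.5396) = 40.86
5: √((-29.87)² + (34.51)²) = √(892.2169 + 1190.9401) = 45.64
6: √((20.08)² + (36.70)²) = √(403.2064 + 1346.8900) = 41.83
7: √((-26.87)² + (-1.75)²) = √(721.9969 + 3.0625) = 26.93
8: √((31.32)² + (61.67)²) = √(980.9424 + 3803.1889) = 69.17
Maximum: 8 at 69.17.

8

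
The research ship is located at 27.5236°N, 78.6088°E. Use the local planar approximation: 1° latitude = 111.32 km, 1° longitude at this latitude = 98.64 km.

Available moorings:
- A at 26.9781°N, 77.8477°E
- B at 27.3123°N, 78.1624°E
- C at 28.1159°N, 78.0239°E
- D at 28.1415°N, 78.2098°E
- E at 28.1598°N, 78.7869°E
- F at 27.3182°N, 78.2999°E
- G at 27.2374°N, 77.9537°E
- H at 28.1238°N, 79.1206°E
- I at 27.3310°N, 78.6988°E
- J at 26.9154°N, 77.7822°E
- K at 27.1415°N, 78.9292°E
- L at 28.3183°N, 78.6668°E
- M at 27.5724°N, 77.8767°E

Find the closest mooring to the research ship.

I

Distances from 27.5236°N, 78.6088°E:
A: 96.5597 km
B: 49.9217 km
C: 87.6131 km
D: 79.2485 km
E: 72.9682 km
F: 38.0950 km
G: 72.0463 km
H: 83.7423 km
I: 23.2055 km
J: 105.9813 km
K: 52.9914 km
L: 88.6508 km
M: 72.4184 km
Minimum: I at 23.2055 km.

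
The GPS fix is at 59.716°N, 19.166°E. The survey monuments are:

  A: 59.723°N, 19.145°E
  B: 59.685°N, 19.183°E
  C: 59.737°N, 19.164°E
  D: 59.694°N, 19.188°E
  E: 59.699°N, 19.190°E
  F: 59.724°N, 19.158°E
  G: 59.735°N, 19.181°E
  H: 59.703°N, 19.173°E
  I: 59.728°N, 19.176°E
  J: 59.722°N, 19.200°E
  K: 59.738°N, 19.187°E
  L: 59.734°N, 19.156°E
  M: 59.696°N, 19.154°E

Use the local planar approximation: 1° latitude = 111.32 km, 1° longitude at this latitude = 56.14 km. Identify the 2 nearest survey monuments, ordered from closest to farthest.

Distances from 59.716°N, 19.166°E:
A: √((0.007·111.32)² + (-0.021·56.14)²) = √(0.60721 + 1.38990) = 1.413 km
B: √((-0.031·111.32)² + (0.017·56.14)²) = √(11.90885 + 0.91084) = 3.580 km
C: √((0.021·111.32)² + (-0.002·56.14)²) = √(5.46493 + 0.01261) = 2.340 km
D: √((-0.022·111.32)² + (0.022·56.14)²) = √(5.99780 + 1.52542) = 2.743 km
E: √((-0.017·111.32)² + (0.024·56.14)²) = √(3.58133 + 1.81538) = 2.323 km
F: √((0.008·111.32)² + (-0.008·56.14)²) = √(0.79310 + 0.20171) = 0.997 km
G: √((0.019·111.32)² + (0.015·56.14)²) = √(4.47356 + 0.70913) = 2.277 km
H: √((-0.013·111.32)² + (0.007·56.14)²) = √(2.09427 + 0.15443) = 1.500 km
I: √((0.012·111.32)² + (0.010·56.14)²) = √(1.78447 + 0.31517) = 1.449 km
J: √((0.006·111.32)² + (0.034·56.14)²) = √(0.44612 + 3.64336) = 2.022 km
K: √((0.022·111.32)² + (0.021·56.14)²) = √(5.99780 + 1.38990) = 2.718 km
L: √((0.018·111.32)² + (-0.010·56.14)²) = √(4.01505 + 0.31517) = 2.081 km
M: √((-0.020·111.32)² + (-0.012·56.14)²) = √(4.95686 + 0.45384) = 2.326 km
Sorted: F (0.997 km) < A (1.413 km) < I (1.449 km) < H (1.500 km) < …

F, A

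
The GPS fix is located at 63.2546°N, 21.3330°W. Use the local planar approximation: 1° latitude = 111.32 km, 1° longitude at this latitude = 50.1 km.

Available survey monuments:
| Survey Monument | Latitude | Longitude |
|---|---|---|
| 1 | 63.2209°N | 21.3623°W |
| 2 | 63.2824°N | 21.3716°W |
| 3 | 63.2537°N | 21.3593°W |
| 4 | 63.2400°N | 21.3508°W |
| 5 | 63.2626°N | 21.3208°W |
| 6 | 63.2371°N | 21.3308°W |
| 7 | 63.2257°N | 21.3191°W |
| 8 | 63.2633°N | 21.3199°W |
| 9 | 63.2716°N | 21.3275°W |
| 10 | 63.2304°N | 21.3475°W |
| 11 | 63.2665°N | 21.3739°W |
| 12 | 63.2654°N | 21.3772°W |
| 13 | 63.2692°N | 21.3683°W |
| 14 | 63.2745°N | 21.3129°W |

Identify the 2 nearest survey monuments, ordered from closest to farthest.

Distances from 63.2546°N, 21.3330°W:
1: 4.0285 km
2: 3.6492 km
3: 1.3214 km
4: 1.8539 km
5: 1.0801 km
6: 1.9512 km
7: 3.2917 km
8: 1.1699 km
9: 1.9124 km
10: 2.7902 km
11: 2.4400 km
12: 2.5197 km
13: 2.4019 km
14: 2.4334 km
Sorted: 5 (1.0801 km) < 8 (1.1699 km) < 3 (1.3214 km) < 4 (1.8539 km) < …

5, 8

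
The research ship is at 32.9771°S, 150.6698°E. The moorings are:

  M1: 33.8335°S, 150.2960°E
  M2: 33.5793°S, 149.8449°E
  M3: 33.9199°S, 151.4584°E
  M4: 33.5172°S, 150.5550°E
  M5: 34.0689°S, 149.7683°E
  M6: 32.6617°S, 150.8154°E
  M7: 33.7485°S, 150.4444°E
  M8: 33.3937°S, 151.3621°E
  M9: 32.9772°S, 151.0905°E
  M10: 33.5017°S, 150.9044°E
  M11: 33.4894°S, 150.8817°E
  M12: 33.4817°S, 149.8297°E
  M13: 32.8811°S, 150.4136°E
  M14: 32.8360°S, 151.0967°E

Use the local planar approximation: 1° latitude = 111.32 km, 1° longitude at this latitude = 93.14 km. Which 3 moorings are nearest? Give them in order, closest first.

M13, M6, M9

Distances from 32.9771°S, 150.6698°E:
M1: 101.4928 km
M2: 101.9656 km
M3: 128.1014 km
M4: 61.0673 km
M5: 147.7228 km
M6: 37.6383 km
M7: 88.4012 km
M8: 79.4261 km
M9: 39.1840 km
M10: 62.3525 km
M11: 60.3478 km
M12: 96.3218 km
M13: 26.1462 km
M14: 42.7515 km
Sorted: M13 (26.1462 km) < M6 (37.6383 km) < M9 (39.1840 km) < M14 (42.7515 km) < M11 (60.3478 km) < …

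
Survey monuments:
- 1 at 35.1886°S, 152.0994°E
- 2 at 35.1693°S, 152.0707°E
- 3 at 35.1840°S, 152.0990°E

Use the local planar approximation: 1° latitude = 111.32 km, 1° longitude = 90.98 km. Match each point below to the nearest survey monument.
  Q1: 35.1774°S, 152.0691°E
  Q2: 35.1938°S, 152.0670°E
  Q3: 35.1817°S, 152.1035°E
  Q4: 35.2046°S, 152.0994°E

Q1 at 35.1774°S, 152.0691°E:
  1: 3.0255 km
  2: 0.9134 km
  3: 2.8178 km
  → nearest: 2 (0.9134 km)
Q2 at 35.1938°S, 152.0670°E:
  1: 3.0041 km
  2: 2.7480 km
  3: 3.1090 km
  → nearest: 2 (2.7480 km)
Q3 at 35.1817°S, 152.1035°E:
  1: 0.8539 km
  2: 3.2879 km
  3: 0.4829 km
  → nearest: 3 (0.4829 km)
Q4 at 35.2046°S, 152.0994°E:
  1: 1.7811 km
  2: 4.7180 km
  3: 2.2935 km
  → nearest: 1 (1.7811 km)

Q1→2; Q2→2; Q3→3; Q4→1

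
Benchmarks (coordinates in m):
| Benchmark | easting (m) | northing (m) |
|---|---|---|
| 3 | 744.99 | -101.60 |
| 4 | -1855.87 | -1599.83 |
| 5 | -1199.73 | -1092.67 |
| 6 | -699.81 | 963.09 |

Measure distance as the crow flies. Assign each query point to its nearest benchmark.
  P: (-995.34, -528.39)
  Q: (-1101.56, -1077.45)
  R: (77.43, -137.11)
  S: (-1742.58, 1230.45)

P at (-995.34, -528.39):
  3: 1791.90 m
  4: 1374.23 m
  5: 600.16 m
  6: 1520.48 m
  → nearest: 5 (600.16 m)
Q at (-1101.56, -1077.45):
  3: 2088.55 m
  4: 917.53 m
  5: 99.34 m
  6: 2079.71 m
  → nearest: 5 (99.34 m)
R at (77.43, -137.11):
  3: 668.50 m
  4: 2424.29 m
  5: 1595.07 m
  6: 1347.05 m
  → nearest: 3 (668.50 m)
S at (-1742.58, 1230.45):
  3: 2821.77 m
  4: 2832.55 m
  5: 2385.70 m
  6: 1076.50 m
  → nearest: 6 (1076.50 m)

P→5; Q→5; R→3; S→6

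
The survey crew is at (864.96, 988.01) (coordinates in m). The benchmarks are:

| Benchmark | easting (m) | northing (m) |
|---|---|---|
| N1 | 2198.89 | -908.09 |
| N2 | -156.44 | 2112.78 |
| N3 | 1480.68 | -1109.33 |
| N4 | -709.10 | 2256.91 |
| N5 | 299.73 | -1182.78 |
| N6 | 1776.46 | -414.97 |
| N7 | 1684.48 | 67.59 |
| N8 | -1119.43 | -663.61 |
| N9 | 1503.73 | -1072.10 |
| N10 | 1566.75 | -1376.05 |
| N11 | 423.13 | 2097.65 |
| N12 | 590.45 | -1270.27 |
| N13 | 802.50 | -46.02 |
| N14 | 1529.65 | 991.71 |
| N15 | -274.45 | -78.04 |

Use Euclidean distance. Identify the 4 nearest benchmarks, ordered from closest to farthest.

Distances from (864.96, 988.01):
N1: √((1333.93)² + (-1896.10)²) = √(1779369.2449 + 3595195.2100) = 2318.31 m
N2: √((-1021.40)² + (1124.77)²) = √(1043257.9600 + 1265107.5529) = 1519.33 m
N3: √((615.72)² + (-2097.34)²) = √(379111.1184 + 4398835.0756) = 2185.85 m
N4: √((-1574.06)² + (1268.90)²) = √(2477664.8836 + 1610107.2100) = 2021.82 m
N5: √((-565.23)² + (-2170.79)²) = √(319484.9529 + 4712329.2241) = 2243.17 m
N6: √((911.50)² + (-1402.98)²) = √(830832.2500 + 1968352.8804) = 1673.08 m
N7: √((819.52)² + (-920.42)²) = √(671613.0304 + 847172.9764) = 1232.39 m
N8: √((-1984.39)² + (-1651.62)²) = √(3937803.6721 + 2727848.6244) = 2581.79 m
N9: √((638.77)² + (-2060.11)²) = √(408027.1129 + 4244053.2121) = 2156.87 m
N10: √((701.79)² + (-2364.06)²) = √(492509.2041 + 5588779.6836) = 2466.03 m
N11: √((-441.83)² + (1109.64)²) = √(195213.7489 + 1231300.9296) = 1194.37 m
N12: √((-274.51)² + (-2258.28)²) = √(75355.7401 + 5099828.5584) = 2274.90 m
N13: √((-62.46)² + (-1034.03)²) = √(3901.2516 + 1069218.0409) = 1035.91 m
N14: √((664.69)² + (3.70)²) = √(441812.7961 + 13.6900) = 664.70 m
N15: √((-1139.41)² + (-1066.05)²) = √(1298255.1481 + 1136462.6025) = 1560.36 m
Sorted: N14 (664.70 m) < N13 (1035.91 m) < N11 (1194.37 m) < N7 (1232.39 m) < N2 (1519.33 m) < N15 (1560.36 m) < …

N14, N13, N11, N7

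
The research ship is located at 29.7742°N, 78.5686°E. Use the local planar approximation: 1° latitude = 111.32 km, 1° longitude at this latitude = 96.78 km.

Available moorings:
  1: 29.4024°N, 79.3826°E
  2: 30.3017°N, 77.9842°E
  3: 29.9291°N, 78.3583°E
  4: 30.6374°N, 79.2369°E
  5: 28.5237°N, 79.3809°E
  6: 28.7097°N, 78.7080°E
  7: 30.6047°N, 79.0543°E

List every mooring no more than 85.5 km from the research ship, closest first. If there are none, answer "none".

3, 2

Distances from 29.7742°N, 78.5686°E:
1: 88.9896 km
2: 81.5293 km
3: 26.6754 km
4: 115.8310 km
5: 159.8701 km
6: 119.2656 km
7: 103.7150 km
Threshold 85.5 km: 3 (26.6754 km), 2 (81.5293 km) are within range.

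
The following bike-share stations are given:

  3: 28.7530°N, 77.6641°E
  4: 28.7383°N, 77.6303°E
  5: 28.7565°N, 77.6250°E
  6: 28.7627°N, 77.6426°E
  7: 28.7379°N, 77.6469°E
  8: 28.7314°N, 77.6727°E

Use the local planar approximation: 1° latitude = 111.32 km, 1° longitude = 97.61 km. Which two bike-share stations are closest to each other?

4 and 7

Pairwise distances:
3–4: 3.6828 km
3–5: 3.8364 km
3–6: 2.3601 km
3–7: 2.3758 km
3–8: 2.5468 km
4–5: 2.0910 km
4–6: 2.9697 km
4–7: 1.6209 km
4–8: 4.2093 km
5–6: 1.8514 km
5–7: 2.9760 km
5–8: 5.4301 km
6–7: 2.7925 km
6–8: 4.5577 km
7–8: 2.6202 km
Closest pair: 4–7 at 1.6209 km.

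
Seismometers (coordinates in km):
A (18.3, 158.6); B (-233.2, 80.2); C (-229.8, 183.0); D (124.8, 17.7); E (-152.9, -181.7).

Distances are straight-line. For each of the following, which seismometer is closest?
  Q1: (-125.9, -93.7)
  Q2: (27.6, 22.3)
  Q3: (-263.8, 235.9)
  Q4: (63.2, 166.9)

Q1→E; Q2→D; Q3→C; Q4→A

Q1 at (-125.9, -93.7):
  A: √((144.2)² + (252.3)²) = √(20793.640 + 63655.290) = 290.6 km
  B: √((-107.3)² + (173.9)²) = √(11513.290 + 30241.210) = 204.3 km
  C: √((-103.9)² + (276.7)²) = √(10795.210 + 76562.890) = 295.6 km
  D: √((250.7)² + (111.4)²) = √(62850.490 + 12409.960) = 274.3 km
  E: √((-27.0)² + (-88.0)²) = √(729.000 + 7744.000) = 92.0 km
  → nearest: E (92.0 km)
Q2 at (27.6, 22.3):
  A: √((-9.3)² + (136.3)²) = √(86.490 + 18577.690) = 136.6 km
  B: √((-260.8)² + (57.9)²) = √(68016.640 + 3352.410) = 267.1 km
  C: √((-257.4)² + (160.7)²) = √(66254.760 + 25824.490) = 303.4 km
  D: √((97.2)² + (-4.6)²) = √(9447.840 + 21.160) = 97.3 km
  E: √((-180.5)² + (-204.0)²) = √(32580.250 + 41616.000) = 272.4 km
  → nearest: D (97.3 km)
Q3 at (-263.8, 235.9):
  A: √((282.1)² + (-77.3)²) = √(79580.410 + 5975.290) = 292.5 km
  B: √((30.6)² + (-155.7)²) = √(936.360 + 24242.490) = 158.7 km
  C: √((34.0)² + (-52.9)²) = √(1156.000 + 2798.410) = 62.9 km
  D: √((388.6)² + (-218.2)²) = √(151009.960 + 47611.240) = 445.7 km
  E: √((110.9)² + (-417.6)²) = √(12298.810 + 174389.760) = 432.1 km
  → nearest: C (62.9 km)
Q4 at (63.2, 166.9):
  A: √((-44.9)² + (-8.3)²) = √(2016.010 + 68.890) = 45.7 km
  B: √((-296.4)² + (-86.7)²) = √(87852.960 + 7516.890) = 308.8 km
  C: √((-293.0)² + (16.1)²) = √(85849.000 + 259.210) = 293.4 km
  D: √((61.6)² + (-149.2)²) = √(3794.560 + 22260.640) = 161.4 km
  E: √((-216.1)² + (-348.6)²) = √(46699.210 + 121521.960) = 410.1 km
  → nearest: A (45.7 km)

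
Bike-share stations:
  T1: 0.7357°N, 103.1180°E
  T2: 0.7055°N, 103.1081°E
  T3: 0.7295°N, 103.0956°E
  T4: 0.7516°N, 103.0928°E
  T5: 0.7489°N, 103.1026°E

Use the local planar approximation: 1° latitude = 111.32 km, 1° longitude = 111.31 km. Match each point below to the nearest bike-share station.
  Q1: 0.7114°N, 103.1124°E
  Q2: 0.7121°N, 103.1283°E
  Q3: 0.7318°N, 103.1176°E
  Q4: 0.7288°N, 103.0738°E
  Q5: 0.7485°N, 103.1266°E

Q1→T2; Q2→T2; Q3→T1; Q4→T3; Q5→T1

Q1 at 0.7114°N, 103.1124°E:
  T1: 2.7760 km
  T2: 0.8127 km
  T3: 2.7489 km
  T4: 4.9785 km
  T5: 4.3147 km
  → nearest: T2 (0.8127 km)
Q2 at 0.7121°N, 103.1283°E:
  T1: 2.8664 km
  T2: 2.3655 km
  T3: 4.1231 km
  T4: 5.9118 km
  T5: 4.9965 km
  → nearest: T2 (2.3655 km)
Q3 at 0.7318°N, 103.1176°E:
  T1: 0.4364 km
  T2: 3.1128 km
  T3: 2.4622 km
  T4: 3.5325 km
  T5: 2.5321 km
  → nearest: T1 (0.4364 km)
Q4 at 0.7288°N, 103.0738°E:
  T1: 4.9795 km
  T2: 4.6156 km
  T3: 2.4278 km
  T4: 3.3037 km
  T5: 3.9094 km
  → nearest: T3 (2.4278 km)
Q5 at 0.7485°N, 103.1266°E:
  T1: 1.7166 km
  T2: 5.2109 km
  T3: 4.0473 km
  T4: 3.7781 km
  T5: 2.6718 km
  → nearest: T1 (1.7166 km)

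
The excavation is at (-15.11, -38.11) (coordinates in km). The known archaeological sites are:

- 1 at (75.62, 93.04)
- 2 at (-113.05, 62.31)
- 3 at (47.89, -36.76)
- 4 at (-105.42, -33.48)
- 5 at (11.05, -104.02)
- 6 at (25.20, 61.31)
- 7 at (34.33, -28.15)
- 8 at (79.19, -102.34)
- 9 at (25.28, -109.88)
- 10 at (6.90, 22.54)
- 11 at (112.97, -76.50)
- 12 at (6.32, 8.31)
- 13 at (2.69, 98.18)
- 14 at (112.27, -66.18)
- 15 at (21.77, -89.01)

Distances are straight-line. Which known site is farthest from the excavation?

Distances from (-15.11, -38.11):
1: 159.47 km
2: 140.27 km
3: 63.01 km
4: 90.43 km
5: 70.91 km
6: 107.28 km
7: 50.43 km
8: 114.10 km
9: 82.35 km
10: 64.52 km
11: 133.71 km
12: 51.13 km
13: 137.45 km
14: 130.44 km
15: 62.86 km
Maximum: 1 at 159.47 km.

1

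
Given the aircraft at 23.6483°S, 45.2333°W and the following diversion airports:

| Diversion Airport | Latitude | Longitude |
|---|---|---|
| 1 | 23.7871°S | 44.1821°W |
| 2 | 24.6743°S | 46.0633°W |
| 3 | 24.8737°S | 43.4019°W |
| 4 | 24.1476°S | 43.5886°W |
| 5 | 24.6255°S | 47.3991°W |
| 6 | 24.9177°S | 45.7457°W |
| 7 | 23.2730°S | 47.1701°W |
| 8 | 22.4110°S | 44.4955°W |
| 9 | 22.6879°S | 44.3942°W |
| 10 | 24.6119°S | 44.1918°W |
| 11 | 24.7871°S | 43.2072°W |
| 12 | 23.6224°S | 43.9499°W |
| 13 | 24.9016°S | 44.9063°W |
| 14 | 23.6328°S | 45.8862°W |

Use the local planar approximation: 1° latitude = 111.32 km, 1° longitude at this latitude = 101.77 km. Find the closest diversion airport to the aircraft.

Distances from 23.6483°S, 45.2333°W:
1: √((-0.1388·111.32)² + (1.0512·101.77)²) = √(238.740076 + 11444.853911) = 108.0907 km
2: √((-1.0260·111.32)² + (-0.8300·101.77)²) = √(13044.910893 + 7135.028855) = 142.0561 km
3: √((-1.2254·111.32)² + (1.8314·101.77)²) = √(18608.104971 + 34738.092618) = 230.9680 km
4: √((-0.4993·111.32)² + (1.6447·101.77)²) = √(3089.367172 + 28016.438998) = 176.3684 km
5: √((-0.9772·111.32)² + (-2.1658·101.77)²) = √(11833.502638 + 48582.095994) = 245.7958 km
6: √((-1.2694·111.32)² + (-0.5124·101.77)²) = √(19968.405313 + 2719.304186) = 150.6244 km
7: √((0.3753·111.32)² + (-1.9368·101.77)²) = √(1745.434372 + 38851.617277) = 201.4871 km
8: √((1.2373·111.32)² + (0.7378·101.77)²) = √(18971.270707 + 5637.893280) = 156.8731 km
9: √((0.9604·111.32)² + (0.8391·101.77)²) = √(11430.117584 + 7292.341379) = 136.8300 km
10: √((-0.9636·111.32)² + (1.0415·101.77)²) = √(11506.413526 + 11234.612503) = 150.8013 km
11: √((-1.1388·111.32)² + (2.0261·101.77)²) = √(16070.941206 + 42516.871657) = 242.0492 km
12: √((0.0259·111.32)² + (1.2834·101.77)²) = √(8.312773 + 17059.394757) = 130.6434 km
13: √((-1.2533·111.32)² + (0.3270·101.77)²) = √(19465.092625 + 1107.477864) = 143.4314 km
14: √((0.0155·111.32)² + (-0.6529·101.77)²) = √(2.977212 + 4415.022145) = 66.4680 km
Minimum: 14 at 66.4680 km.

14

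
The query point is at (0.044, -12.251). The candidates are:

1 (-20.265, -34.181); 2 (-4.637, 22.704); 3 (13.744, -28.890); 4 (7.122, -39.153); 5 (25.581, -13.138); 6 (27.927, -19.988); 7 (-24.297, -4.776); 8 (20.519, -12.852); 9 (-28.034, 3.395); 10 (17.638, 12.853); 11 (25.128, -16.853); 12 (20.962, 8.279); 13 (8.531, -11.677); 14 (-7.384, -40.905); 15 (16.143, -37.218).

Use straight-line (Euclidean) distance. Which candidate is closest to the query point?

Distances from (0.044, -12.251):
1: √((-20.309)² + (-21.930)²) = √(412.45548 + 480.92490) = 29.889
2: √((-4.681)² + (34.955)²) = √(21.91176 + 1221.85202) = 35.267
3: √((13.700)² + (-16.639)²) = √(187.69000 + 276.85632) = 21.553
4: √((7.078)² + (-26.902)²) = √(50.09808 + 723.71760) = 27.818
5: √((25.537)² + (-0.887)²) = √(652.13837 + 0.78677) = 25.552
6: √((27.883)² + (-7.737)²) = √(777.46169 + 59.86117) = 28.937
7: √((-24.341)² + (7.475)²) = √(592.48428 + 55.87562) = 25.463
8: √((20.475)² + (-0.601)²) = √(419.22562 + 0.36120) = 20.484
9: √((-28.078)² + (15.646)²) = √(788.37408 + 244.79732) = 32.143
10: √((17.594)² + (25.104)²) = √(309.54884 + 630.21082) = 30.655
11: √((25.084)² + (-4.602)²) = √(629.20706 + 21.17840) = 25.503
12: √((20.918)² + (20.530)²) = √(437.56272 + 421.48090) = 29.309
13: √((8.487)² + (0.574)²) = √(72.02917 + 0.32948) = 8.506
14: √((-7.428)² + (-28.654)²) = √(55.17518 + 821.05172) = 29.601
15: √((16.099)² + (-24.967)²) = √(259.17780 + 623.35109) = 29.707
Minimum: 13 at 8.506.

13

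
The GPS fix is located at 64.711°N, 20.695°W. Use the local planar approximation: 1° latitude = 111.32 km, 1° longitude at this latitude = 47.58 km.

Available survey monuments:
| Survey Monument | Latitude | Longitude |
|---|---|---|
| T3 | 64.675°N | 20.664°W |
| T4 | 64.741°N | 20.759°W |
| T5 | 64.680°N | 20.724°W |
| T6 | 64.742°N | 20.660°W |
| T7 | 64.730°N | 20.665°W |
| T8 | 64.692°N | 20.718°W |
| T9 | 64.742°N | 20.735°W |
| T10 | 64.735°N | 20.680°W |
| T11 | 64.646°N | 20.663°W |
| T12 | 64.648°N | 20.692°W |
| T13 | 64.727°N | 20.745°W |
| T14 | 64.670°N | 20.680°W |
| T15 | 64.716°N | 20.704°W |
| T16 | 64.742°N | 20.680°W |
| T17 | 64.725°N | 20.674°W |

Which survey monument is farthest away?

Distances from 64.711°N, 20.695°W:
T3: √((-0.036·111.32)² + (0.031·47.58)²) = √(16.06022 + 2.17557) = 4.270 km
T4: √((0.030·111.32)² + (-0.064·47.58)²) = √(11.15293 + 9.27276) = 4.519 km
T5: √((-0.031·111.32)² + (-0.029·47.58)²) = √(11.90885 + 1.90390) = 3.717 km
T6: √((0.031·111.32)² + (0.035·47.58)²) = √(11.90885 + 2.77322) = 3.832 km
T7: √((0.019·111.32)² + (0.030·47.58)²) = √(4.47356 + 2.03747) = 2.552 km
T8: √((-0.019·111.32)² + (-0.023·47.58)²) = √(4.47356 + 1.19758) = 2.381 km
T9: √((0.031·111.32)² + (-0.040·47.58)²) = √(11.90885 + 3.62217) = 3.941 km
T10: √((0.024·111.32)² + (0.015·47.58)²) = √(7.13787 + 0.50937) = 2.765 km
T11: √((-0.065·111.32)² + (0.032·47.58)²) = √(52.35680 + 2.31819) = 7.394 km
T12: √((-0.063·111.32)² + (0.003·47.58)²) = √(49.18441 + 0.02037) = 7.015 km
T13: √((0.016·111.32)² + (-0.050·47.58)²) = √(3.17239 + 5.65964) = 2.972 km
T14: √((-0.041·111.32)² + (0.015·47.58)²) = √(20.83119 + 0.50937) = 4.620 km
T15: √((0.005·111.32)² + (-0.009·47.58)²) = √(0.30980 + 0.18337) = 0.702 km
T16: √((0.031·111.32)² + (0.015·47.58)²) = √(11.90885 + 0.50937) = 3.524 km
T17: √((0.014·111.32)² + (0.021·47.58)²) = √(2.42886 + 0.99836) = 1.851 km
Maximum: T11 at 7.394 km.

T11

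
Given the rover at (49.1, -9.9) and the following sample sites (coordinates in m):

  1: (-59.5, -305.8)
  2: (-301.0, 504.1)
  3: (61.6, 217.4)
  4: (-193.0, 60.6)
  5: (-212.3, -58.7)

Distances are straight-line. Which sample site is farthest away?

2

Distances from (49.1, -9.9):
1: √((-108.6)² + (-295.9)²) = √(11793.960 + 87556.810) = 315.2 m
2: √((-350.1)² + (514.0)²) = √(122570.010 + 264196.000) = 621.9 m
3: √((12.5)² + (227.3)²) = √(156.250 + 51665.290) = 227.6 m
4: √((-242.1)² + (70.5)²) = √(58612.410 + 4970.250) = 252.2 m
5: √((-261.4)² + (-48.8)²) = √(68329.960 + 2381.440) = 265.9 m
Maximum: 2 at 621.9 m.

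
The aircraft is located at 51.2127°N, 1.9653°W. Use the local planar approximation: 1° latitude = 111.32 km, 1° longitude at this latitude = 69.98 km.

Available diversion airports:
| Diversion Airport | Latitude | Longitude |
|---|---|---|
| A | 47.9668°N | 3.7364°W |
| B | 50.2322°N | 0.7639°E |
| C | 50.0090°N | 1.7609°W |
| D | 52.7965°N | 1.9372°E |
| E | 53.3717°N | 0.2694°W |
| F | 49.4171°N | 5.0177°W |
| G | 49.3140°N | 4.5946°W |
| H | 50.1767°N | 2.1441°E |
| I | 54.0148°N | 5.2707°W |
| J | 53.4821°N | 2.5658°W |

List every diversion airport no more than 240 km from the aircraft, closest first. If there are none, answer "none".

Distances from 51.2127°N, 1.9653°W:
A: 381.9993 km
B: 219.9784 km
C: 134.7572 km
D: 325.0641 km
E: 268.0447 km
F: 292.5447 km
G: 280.2318 km
H: 309.8391 km
I: 388.3367 km
J: 256.1009 km
Threshold 240 km: C (134.7572 km), B (219.9784 km) are within range.

C, B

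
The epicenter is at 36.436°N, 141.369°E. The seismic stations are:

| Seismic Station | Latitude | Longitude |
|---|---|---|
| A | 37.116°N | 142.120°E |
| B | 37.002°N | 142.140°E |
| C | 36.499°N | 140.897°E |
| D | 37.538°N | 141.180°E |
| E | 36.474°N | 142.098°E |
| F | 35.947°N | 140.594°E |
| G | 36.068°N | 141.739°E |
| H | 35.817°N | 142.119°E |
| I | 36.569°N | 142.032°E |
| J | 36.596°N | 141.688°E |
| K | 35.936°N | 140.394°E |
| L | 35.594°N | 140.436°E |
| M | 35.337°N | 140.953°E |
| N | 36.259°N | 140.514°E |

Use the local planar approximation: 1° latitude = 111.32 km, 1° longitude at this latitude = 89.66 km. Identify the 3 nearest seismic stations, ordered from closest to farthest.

J, C, G

Distances from 36.436°N, 141.369°E:
A: √((0.680·111.32)² + (0.751·89.66)²) = √(5730.12665 + 4533.95644) = 101.312 km
B: √((0.566·111.32)² + (0.771·89.66)²) = √(3969.89717 + 4778.66103) = 93.534 km
C: √((0.063·111.32)² + (-0.472·89.66)²) = √(49.18441 + 1790.94177) = 42.897 km
D: √((1.102·111.32)² + (-0.189·89.66)²) = √(15049.06730 + 287.15810) = 123.840 km
E: √((0.038·111.32)² + (0.729·89.66)²) = √(17.89425 + 4272.20935) = 65.499 km
F: √((-0.489·111.32)² + (-0.775·89.66)²) = √(2963.22148 + 4828.37368) = 88.270 km
G: √((-0.368·111.32)² + (0.370·89.66)²) = √(1678.19349 + 1100.52755) = 52.714 km
H: √((-0.619·111.32)² + (0.750·89.66)²) = √(4748.18567 + 4521.89003) = 96.281 km
I: √((0.133·111.32)² + (0.663·89.66)²) = √(219.20461 + 3533.65809) = 61.261 km
J: √((0.160·111.32)² + (0.319·89.66)²) = √(317.23885 + 818.04809) = 33.694 km
K: √((-0.500·111.32)² + (-0.975·89.66)²) = √(3098.03560 + 7641.99414) = 103.634 km
L: √((-0.842·111.32)² + (-0.933·89.66)²) = √(8785.58284 + 6997.78760) = 125.632 km
M: √((-1.099·111.32)² + (-0.416·89.66)²) = √(14967.24198 + 1391.18258) = 127.900 km
N: √((-0.177·111.32)² + (-0.855·89.66)²) = √(388.23343 + 5876.64828) = 79.151 km
Sorted: J (33.694 km) < C (42.897 km) < G (52.714 km) < I (61.261 km) < E (65.499 km) < …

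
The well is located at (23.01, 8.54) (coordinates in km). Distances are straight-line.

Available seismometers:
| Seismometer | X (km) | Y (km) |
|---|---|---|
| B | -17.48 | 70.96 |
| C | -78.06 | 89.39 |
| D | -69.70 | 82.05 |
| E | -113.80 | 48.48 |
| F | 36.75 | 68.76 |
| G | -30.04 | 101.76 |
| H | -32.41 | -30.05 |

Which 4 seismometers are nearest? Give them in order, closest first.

Distances from (23.01, 8.54):
B: 74.40 km
C: 129.43 km
D: 118.32 km
E: 142.52 km
F: 61.77 km
G: 107.26 km
H: 67.53 km
Sorted: F (61.77 km) < H (67.53 km) < B (74.40 km) < G (107.26 km) < D (118.32 km) < C (129.43 km) < …

F, H, B, G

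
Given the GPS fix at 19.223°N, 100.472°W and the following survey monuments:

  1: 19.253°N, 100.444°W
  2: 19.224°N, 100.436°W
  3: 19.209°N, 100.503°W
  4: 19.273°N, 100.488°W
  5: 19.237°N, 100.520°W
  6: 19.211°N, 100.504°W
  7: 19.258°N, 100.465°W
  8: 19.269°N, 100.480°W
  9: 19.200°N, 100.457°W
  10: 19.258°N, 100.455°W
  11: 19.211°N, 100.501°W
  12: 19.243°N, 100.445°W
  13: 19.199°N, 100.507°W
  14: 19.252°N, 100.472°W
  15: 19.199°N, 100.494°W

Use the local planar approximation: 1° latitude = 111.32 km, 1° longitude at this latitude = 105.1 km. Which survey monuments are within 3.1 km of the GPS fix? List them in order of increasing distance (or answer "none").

9

Distances from 19.223°N, 100.472°W:
1: 4.451 km
2: 3.785 km
3: 3.612 km
4: 5.814 km
5: 5.280 km
6: 3.619 km
7: 3.965 km
8: 5.189 km
9: 3.007 km
10: 4.286 km
11: 3.328 km
12: 3.607 km
13: 4.546 km
14: 3.228 km
15: 3.533 km
Threshold 3.1 km: 9 (3.007 km) is within range.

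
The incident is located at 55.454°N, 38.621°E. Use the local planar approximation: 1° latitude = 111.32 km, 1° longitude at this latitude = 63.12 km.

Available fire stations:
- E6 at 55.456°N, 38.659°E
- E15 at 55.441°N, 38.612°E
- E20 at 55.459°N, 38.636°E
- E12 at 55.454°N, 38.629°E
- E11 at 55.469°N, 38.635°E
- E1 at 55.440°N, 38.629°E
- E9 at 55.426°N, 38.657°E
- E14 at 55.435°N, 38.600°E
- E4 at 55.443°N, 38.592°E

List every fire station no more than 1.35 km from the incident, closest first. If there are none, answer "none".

E12, E20

Distances from 55.454°N, 38.621°E:
E6: √((0.002·111.32)² + (0.038·63.12)²) = √(0.04957 + 5.75309) = 2.409 km
E15: √((-0.013·111.32)² + (-0.009·63.12)²) = √(2.09427 + 0.32271) = 1.555 km
E20: √((0.005·111.32)² + (0.015·63.12)²) = √(0.30980 + 0.89643) = 1.098 km
E12: √((0.000·111.32)² + (0.008·63.12)²) = √(0.00000 + 0.25498) = 0.505 km
E11: √((0.015·111.32)² + (0.014·63.12)²) = √(2.78823 + 0.78089) = 1.889 km
E1: √((-0.014·111.32)² + (0.008·63.12)²) = √(2.42886 + 0.25498) = 1.638 km
E9: √((-0.028·111.32)² + (0.036·63.12)²) = √(9.71544 + 5.16344) = 3.857 km
E14: √((-0.019·111.32)² + (-0.021·63.12)²) = √(4.47356 + 1.75700) = 2.496 km
E4: √((-0.011·111.32)² + (-0.029·63.12)²) = √(1.49945 + 3.35066) = 2.202 km
Threshold 1.35 km: E12 (0.505 km), E20 (1.098 km) are within range.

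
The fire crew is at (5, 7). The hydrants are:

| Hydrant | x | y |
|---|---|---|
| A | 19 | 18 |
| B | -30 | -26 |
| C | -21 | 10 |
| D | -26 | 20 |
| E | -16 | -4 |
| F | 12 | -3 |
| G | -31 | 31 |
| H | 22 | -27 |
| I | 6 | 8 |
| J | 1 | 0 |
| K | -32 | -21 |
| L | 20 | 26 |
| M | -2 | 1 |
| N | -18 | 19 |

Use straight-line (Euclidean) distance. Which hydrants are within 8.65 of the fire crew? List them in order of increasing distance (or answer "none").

I, J

Distances from (5, 7):
A: 17.8
B: 48.1
C: 26.2
D: 33.6
E: 23.7
F: 12.2
G: 43.3
H: 38.0
I: 1.4
J: 8.1
K: 46.4
L: 24.2
M: 9.2
N: 25.9
Threshold 8.65: I (1.4), J (8.1) are within range.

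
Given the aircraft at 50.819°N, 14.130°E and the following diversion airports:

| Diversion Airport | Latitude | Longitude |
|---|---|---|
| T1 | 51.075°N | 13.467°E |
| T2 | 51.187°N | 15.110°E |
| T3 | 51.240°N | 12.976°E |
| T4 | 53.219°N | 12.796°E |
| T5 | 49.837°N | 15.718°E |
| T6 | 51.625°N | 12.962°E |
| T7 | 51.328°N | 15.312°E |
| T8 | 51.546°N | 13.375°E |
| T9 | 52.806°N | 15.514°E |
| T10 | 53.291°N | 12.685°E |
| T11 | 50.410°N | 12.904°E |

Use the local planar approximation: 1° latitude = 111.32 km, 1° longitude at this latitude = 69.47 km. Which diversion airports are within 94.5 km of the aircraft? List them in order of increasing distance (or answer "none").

T1, T2, T3

Distances from 50.819°N, 14.130°E:
T1: √((0.256·111.32)² + (-0.663·69.47)²) = √(812.13144 + 2121.39556) = 54.162 km
T2: √((0.368·111.32)² + (0.980·69.47)²) = √(1678.19349 + 4634.96810) = 79.455 km
T3: √((0.421·111.32)² + (-1.154·69.47)²) = √(2196.39571 + 6426.96915) = 92.862 km
T4: √((2.400·111.32)² + (-1.334·69.47)²) = √(71378.74022 + 8588.28122) = 282.784 km
T5: √((-0.982·111.32)² + (1.588·69.47)²) = √(11950.04033 + 12170.14055) = 155.307 km
T6: √((0.806·111.32)² + (-1.168·69.47)²) = √(8050.38182 + 6583.85539) = 120.972 km
T7: √((0.509·111.32)² + (1.182·69.47)²) = √(3210.56865 + 6742.63345) = 99.766 km
T8: √((0.727·111.32)² + (-0.755·69.47)²) = √(6549.60663 + 2750.98677) = 96.440 km
T9: √((1.987·111.32)² + (1.384·69.47)²) = √(48926.27247 + 9244.14562) = 241.185 km
T10: √((2.472·111.32)² + (-1.445·69.47)²) = √(75725.70550 + 10076.97757) = 292.921 km
T11: √((-0.409·111.32)² + (-1.226·69.47)²) = √(2072.96997 + 7253.96637) = 96.576 km
Threshold 94.5 km: T1 (54.162 km), T2 (79.455 km), T3 (92.862 km) are within range.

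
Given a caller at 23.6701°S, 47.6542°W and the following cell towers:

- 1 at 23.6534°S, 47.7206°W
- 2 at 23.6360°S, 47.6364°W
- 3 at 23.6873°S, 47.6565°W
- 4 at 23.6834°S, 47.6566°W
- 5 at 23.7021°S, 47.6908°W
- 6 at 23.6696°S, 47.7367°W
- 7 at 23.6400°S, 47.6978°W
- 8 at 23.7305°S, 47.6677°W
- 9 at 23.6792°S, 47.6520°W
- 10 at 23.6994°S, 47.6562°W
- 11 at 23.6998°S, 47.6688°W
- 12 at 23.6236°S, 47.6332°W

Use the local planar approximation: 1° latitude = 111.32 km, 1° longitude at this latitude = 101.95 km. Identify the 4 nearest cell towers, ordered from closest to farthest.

9, 4, 3, 10

Distances from 23.6701°S, 47.6542°W:
1: √((0.0167·111.32)² + (-0.0664·101.95)²) = √(3.456045 + 45.825859) = 7.0201 km
2: √((0.0341·111.32)² + (0.0178·101.95)²) = √(14.409707 + 3.293172) = 4.2075 km
3: √((-0.0172·111.32)² + (-0.0023·101.95)²) = √(3.666091 + 0.054983) = 1.9290 km
4: √((-0.0133·111.32)² + (-0.0024·101.95)²) = √(2.192046 + 0.059868) = 1.5006 km
5: √((-0.0320·111.32)² + (-0.0366·101.95)²) = √(12.689554 + 13.923122) = 5.1587 km
6: √((0.0005·111.32)² + (-0.0825·101.95)²) = √(0.003098 + 70.742818) = 8.4111 km
7: √((0.0301·111.32)² + (-0.0436·101.95)²) = √(11.227405 + 19.758203) = 5.5665 km
8: √((-0.0604·111.32)² + (-0.0135·101.95)²) = √(45.208518 + 1.894271) = 6.8631 km
9: √((-0.0091·111.32)² + (0.0022·101.95)²) = √(1.026193 + 0.050306) = 1.0375 km
10: √((-0.0293·111.32)² + (-0.0020·101.95)²) = √(10.638530 + 0.041575) = 3.2680 km
11: √((-0.0297·111.32)² + (-0.0146·101.95)²) = √(10.930985 + 2.215543) = 3.6258 km
12: √((0.0465·111.32)² + (0.0210·101.95)²) = √(26.794910 + 4.583667) = 5.6017 km
Sorted: 9 (1.0375 km) < 4 (1.5006 km) < 3 (1.9290 km) < 10 (3.2680 km) < 11 (3.6258 km) < 2 (4.2075 km) < …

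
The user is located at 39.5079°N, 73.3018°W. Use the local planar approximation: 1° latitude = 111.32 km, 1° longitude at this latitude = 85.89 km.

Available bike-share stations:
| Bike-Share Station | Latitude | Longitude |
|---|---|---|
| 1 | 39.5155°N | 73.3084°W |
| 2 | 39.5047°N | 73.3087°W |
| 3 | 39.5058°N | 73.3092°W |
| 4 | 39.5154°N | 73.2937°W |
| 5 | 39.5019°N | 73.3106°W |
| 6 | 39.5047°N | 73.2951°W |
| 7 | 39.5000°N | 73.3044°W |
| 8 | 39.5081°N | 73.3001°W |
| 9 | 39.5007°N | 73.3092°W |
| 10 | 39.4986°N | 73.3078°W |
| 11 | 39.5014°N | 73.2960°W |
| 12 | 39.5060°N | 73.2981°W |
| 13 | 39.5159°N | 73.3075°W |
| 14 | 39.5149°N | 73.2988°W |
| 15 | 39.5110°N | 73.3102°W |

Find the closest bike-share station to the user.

Distances from 39.5079°N, 73.3018°W:
1: √((0.0076·111.32)² + (-0.0066·85.89)²) = √(0.715770 + 0.321346) = 1.0184 km
2: √((-0.0032·111.32)² + (-0.0069·85.89)²) = √(0.126896 + 0.351223) = 0.6915 km
3: √((-0.0021·111.32)² + (-0.0074·85.89)²) = √(0.054649 + 0.403970) = 0.6772 km
4: √((0.0075·111.32)² + (0.0081·85.89)²) = √(0.697058 + 0.484011) = 1.0868 km
5: √((-0.0060·111.32)² + (-0.0088·85.89)²) = √(0.446117 + 0.571282) = 1.0087 km
6: √((-0.0032·111.32)² + (0.0067·85.89)²) = √(0.126896 + 0.331158) = 0.6768 km
7: √((-0.0079·111.32)² + (-0.0026·85.89)²) = √(0.773394 + 0.049869) = 0.9073 km
8: √((0.0002·111.32)² + (0.0017·85.89)²) = √(0.000496 + 0.021320) = 0.1477 km
9: √((-0.0072·111.32)² + (-0.0074·85.89)²) = √(0.642409 + 0.403970) = 1.0229 km
10: √((-0.0093·111.32)² + (-0.0060·85.89)²) = √(1.071796 + 0.265575) = 1.1564 km
11: √((-0.0065·111.32)² + (0.0058·85.89)²) = √(0.523568 + 0.248165) = 0.8785 km
12: √((-0.0019·111.32)² + (0.0037·85.89)²) = √(0.044736 + 0.100992) = 0.3817 km
13: √((0.0080·111.32)² + (-0.0057·85.89)²) = √(0.793097 + 0.239682) = 1.0163 km
14: √((0.0070·111.32)² + (0.0030·85.89)²) = √(0.607215 + 0.066394) = 0.8207 km
15: √((0.0031·111.32)² + (-0.0084·85.89)²) = √(0.119088 + 0.520528) = 0.7998 km
Minimum: 8 at 0.1477 km.

8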